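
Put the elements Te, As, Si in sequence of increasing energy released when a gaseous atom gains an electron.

Si is in period 3, group 14; As is in period 4, group 15; Te is in period 5, group 16.
Adding an electron releases more energy for atoms nearer the top right (short of the noble gases).
These sit on a diagonal, where the across-period and down-group effects partly cancel.
Si > As: period and group pull opposite ways; the down-group shift dominates (134 vs 78 kJ/mol).
Te > Si: period and group pull opposite ways; the across-period shift dominates (190 vs 134 kJ/mol).
Approximate values (kJ/mol): Si 134, As 78, Te 190.
So from lowest to highest: As < Si < Te.

As < Si < Te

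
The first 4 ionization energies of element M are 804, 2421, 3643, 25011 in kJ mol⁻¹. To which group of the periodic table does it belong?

Look for the largest jump between consecutive ionization energies: IE4/IE3 ≈ 6.9, far larger than any earlier ratio.
That jump marks the point where a core electron is being removed. So the atom has 3 valence electrons.
A main-group element with 3 valence electrons is in group 13.

Group 13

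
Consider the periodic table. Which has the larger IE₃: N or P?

IE_3 is the cost of taking one more electron from the +2 cation: N²⁺ still has 3 valence electrons; P²⁺ still has 3 valence electrons.
All are still removing valence electrons, so compare the +2 ions as you would atoms: IE_3 generally rises across a period (higher Z_eff) and falls down a group (larger shell), subject to the usual subshell exceptions.
Valence configurations: N²⁺ [He]2s²2p¹, P²⁺ [Ne]3s²3p¹.
The numbers (kJ/mol): N 4578, P 2914.
Putting it together, IE_3: P < N.

N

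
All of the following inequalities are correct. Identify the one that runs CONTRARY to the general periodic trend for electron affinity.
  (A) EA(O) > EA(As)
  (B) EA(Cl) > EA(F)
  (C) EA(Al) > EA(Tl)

(B)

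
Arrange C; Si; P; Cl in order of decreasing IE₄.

The fourth ionization energy removes an electron from the +3 ion. For each element: C³⁺ still has 1 valence electron; Si³⁺ still has 1 valence electron; P³⁺ still has 2 valence electrons; Cl³⁺ still has 4 valence electrons.
All are still removing valence electrons, so compare the +3 ions as you would atoms: IE_4 generally rises across a period (higher Z_eff) and falls down a group (larger shell), subject to the usual subshell exceptions.
Valence configurations: C³⁺ [He]2s¹, Si³⁺ [Ne]3s¹, P³⁺ [Ne]3s², Cl³⁺ [Ne]3s²3p².
Approximate IE_4 values (kJ/mol): C 6223, Si 4356, P 4964, Cl 5159.
Overall IE_4 order: Si < P < Cl < C.

C > Cl > P > Si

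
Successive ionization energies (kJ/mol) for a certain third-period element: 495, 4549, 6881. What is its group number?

Group 1

Look for the largest jump between consecutive ionization energies: IE2/IE1 ≈ 9.2, far larger than any earlier ratio.
That jump marks the point where a core electron is being removed. So the atom has 1 valence electron.
A main-group element with 1 valence electron is in group 1.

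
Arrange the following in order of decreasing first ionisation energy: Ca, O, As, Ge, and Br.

First ionization energy rises across a period (greater Z_eff holds electrons more tightly) and falls down a group (valence electrons are farther from the nucleus).
These span different periods and groups, so the two trends combine.
Ge > Ca: both are in period 4; the period trend gives Ge the larger value.
As > Ge: As lies to the right of Ge in period 4, so the across-period effect alone puts As higher.
Br > As: Br lies to the right of As in period 4, so the across-period effect alone puts Br higher.
O > Br: period and group pull opposite ways; the down-group shift dominates (1314 vs 1140 kJ/mol).
For reference (kJ/mol): O 1314, Ca 590, Ge 762, As 947, Br 1140.
So from highest to lowest: O > Br > As > Ge > Ca.

O > Br > As > Ge > Ca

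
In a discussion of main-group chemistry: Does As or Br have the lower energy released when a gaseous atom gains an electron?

As is in period 4, group 15; Br is in period 4, group 17.
EA tends to increase across a period and decrease down a group, though the pattern is less regular than for IE or radius.
All lie in period 4, so electron affinity increases left to right.
So As has the lower energy released when a gaseous atom gains an electron (As < Br).

As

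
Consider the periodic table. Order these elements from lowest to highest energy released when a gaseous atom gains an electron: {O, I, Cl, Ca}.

O is in period 2, group 16; Cl is in period 3, group 17; Ca is in period 4, group 2; I is in period 5, group 17.
Adding an electron releases more energy for atoms nearer the top right (short of the noble gases).
These span different periods and groups, so the two trends combine.
O > Ca: both effects reinforce here, so O is clearly the higher of the two.
I > O: the two effects oppose for this pair; the across-period effect wins (295 vs 141 kJ/mol).
Cl > I: they share group 17; the group trend gives Cl the larger value.
Tabulated electron affinity (kJ/mol): O 141, Cl 349, Ca 2, I 295.
So from lowest to highest: Ca < O < I < Cl.

Ca < O < I < Cl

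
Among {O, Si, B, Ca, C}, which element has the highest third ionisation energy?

O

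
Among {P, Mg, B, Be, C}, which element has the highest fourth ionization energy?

B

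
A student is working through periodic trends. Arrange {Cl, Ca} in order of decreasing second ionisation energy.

Cl, Ca

After 1 electron has been removed, what remains? Cl⁺ still has 6 valence electrons; Ca⁺ still has 1 valence electron.
All are still removing valence electrons, so compare the +1 ions as you would atoms: IE_2 generally rises across a period (higher Z_eff) and falls down a group (larger shell), subject to the usual subshell exceptions.
Valence configurations: Cl⁺ [Ne]3s²3p⁴, Ca⁺ [Ar]4s¹.
Approximate IE_2 values (kJ/mol): Cl 2298, Ca 1145.
Hence IE_2: Ca < Cl.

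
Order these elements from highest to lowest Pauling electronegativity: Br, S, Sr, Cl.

Cl > Br > S > Sr

Smaller atoms with higher effective nuclear charge are more electronegative.
Neither a single period nor a single group — weigh both effects.
S > Sr: both effects reinforce here, so S is clearly the higher of the two.
Br > S: the two effects oppose for this pair; the across-period effect wins (2.96 vs 2.58).
Cl > Br: Cl sits above Br in group 17, so the down-group effect alone puts Cl higher.
For reference (Pauling): S 2.58, Cl 3.16, Br 2.96, Sr 0.95.
So from highest to lowest: Cl > Br > S > Sr.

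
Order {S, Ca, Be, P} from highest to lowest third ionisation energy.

The third ionization energy removes an electron from the +2 ion. For each element: S²⁺ still has 4 valence electrons; Ca²⁺ is the bare [Ar] core; Be²⁺ is the bare [He] core; P²⁺ still has 3 valence electrons.
Core electrons are held far more tightly than valence electrons, so Ca and Be top the IE_3 order.
Valence configurations: S²⁺ [Ne]3s²3p², P²⁺ [Ne]3s²3p¹.
Tabulated IE_3 (kJ/mol): S 3357, Ca 4912, Be 14849, P 2914.
Putting it together, IE_3: P < S < Ca < Be.

Be > Ca > S > P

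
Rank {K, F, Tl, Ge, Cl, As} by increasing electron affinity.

F is in period 2, group 17; Cl is in period 3, group 17; K is in period 4, group 1; Ge is in period 4, group 14; As is in period 4, group 15; Tl is in period 6, group 13.
Adding an electron releases more energy for atoms nearer the top right (short of the noble gases).
Neither a single period nor a single group — weigh both effects.
K > Tl: the two effects oppose for this pair; the down-group effect wins (48 vs 19 kJ/mol).
As > K: As lies to the right of K in period 4, so the across-period effect alone puts As higher.
Ge > As: this pair runs against the simple trend — see the exception note.
F > Ge: relative to Ge, both the across-period and down-group shifts push F's electron affinity up.
Cl > F: this pair runs against the simple trend — see the exception note.
Note the exception: Ge has a higher electron affinity than As, contrary to the simple trend — adding an electron to As's half-filled 4p³ is unfavourable, so Ge (4p²) has the more exothermic EA.
Note the exception: Cl has a higher electron affinity than F, contrary to the simple trend — F's small 2p subshell makes the incoming electron feel strong e⁻–e⁻ repulsion, so Cl actually releases more energy on gaining an electron.
Approximate values (kJ/mol): F 328, Cl 349, K 48, Ge 119, As 78, Tl 19.
So from lowest to highest: Tl < K < As < Ge < F < Cl.

Tl < K < As < Ge < F < Cl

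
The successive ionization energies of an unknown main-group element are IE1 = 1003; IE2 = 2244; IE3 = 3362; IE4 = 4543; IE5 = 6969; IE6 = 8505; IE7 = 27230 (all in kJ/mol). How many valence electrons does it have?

Look for the largest jump between consecutive ionization energies: IE7/IE6 ≈ 3.2, far larger than any earlier ratio.
That jump marks the point where a core electron is being removed. So the atom has 6 valence electrons.

6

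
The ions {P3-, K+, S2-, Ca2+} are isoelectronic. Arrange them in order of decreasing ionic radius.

P3- > S2- > K+ > Ca2+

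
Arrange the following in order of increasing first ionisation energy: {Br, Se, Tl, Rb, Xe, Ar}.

Rb, Tl, Se, Br, Xe, Ar

Ar is in period 3, group 18; Se is in period 4, group 16; Br is in period 4, group 17; Rb is in period 5, group 1; Xe is in period 5, group 18; Tl is in period 6, group 13.
IE₁ increases left→right with effective nuclear charge and decreases top→bottom as the valence shell moves farther out.
Neither a single period nor a single group — weigh both effects.
Tl > Rb: the two effects oppose for this pair; the across-period effect wins (589 vs 403 kJ/mol).
Se > Tl: relative to Tl, both the across-period and down-group shifts push Se's first ionization energy up.
Br > Se: both are in period 4; the period trend gives Br the larger value.
Xe > Br: period and group pull opposite ways; the across-period shift dominates (1170 vs 1140 kJ/mol).
Ar > Xe: Ar sits above Xe in group 18, so the down-group effect alone puts Ar higher.
For reference (kJ/mol): Ar 1521, Se 941, Br 1140, Rb 403, Xe 1170, Tl 589.
So from lowest to highest: Rb < Tl < Se < Br < Xe < Ar.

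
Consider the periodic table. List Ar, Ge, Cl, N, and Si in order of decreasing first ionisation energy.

First ionization energy rises across a period (greater Z_eff holds electrons more tightly) and falls down a group (valence electrons are farther from the nucleus).
Neither a single period nor a single group — weigh both effects.
Si > Ge: they share group 14; the group trend gives Si the larger value.
Cl > Si: both are in period 3; the period trend gives Cl the larger value.
N > Cl: period and group pull opposite ways; the down-group shift dominates (1402 vs 1251 kJ/mol).
Ar > N: the two effects oppose for this pair; the across-period effect wins (1521 vs 1402 kJ/mol).
Approximate values (kJ/mol): N 1402, Si 786, Cl 1251, Ar 1521, Ge 762.
So from highest to lowest: Ar > N > Cl > Si > Ge.

Ar, N, Cl, Si, Ge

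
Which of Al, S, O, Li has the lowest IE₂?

After 1 electron has been removed, what remains? Al⁺ still has 2 valence electrons; S⁺ still has 5 valence electrons; O⁺ still has 5 valence electrons; Li⁺ is the bare [He] core.
Core electrons are held far more tightly than valence electrons, so Li tops the IE_2 order.
Valence configurations: Al⁺ [Ne]3s², S⁺ [Ne]3s²3p³, O⁺ [He]2s²2p³.
The numbers (kJ/mol): Al 1817, S 2252, O 3388, Li 7298.
Overall IE_2 order: Al < S < O < Li.

Al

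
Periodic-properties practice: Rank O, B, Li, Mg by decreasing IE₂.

Consider each +1 ion: O⁺ still has 5 valence electrons; B⁺ still has 2 valence electrons; Li⁺ is the bare [He] core; Mg⁺ still has 1 valence electron.
Core electrons are held far more tightly than valence electrons, so Li tops the IE_2 order.
Valence configurations: O⁺ [He]2s²2p³, B⁺ [He]2s², Mg⁺ [Ne]3s¹.
The numbers (kJ/mol): O 3388, B 2427, Li 7298, Mg 1451.
Overall IE_2 order: Mg < B < O < Li.

Li > O > B > Mg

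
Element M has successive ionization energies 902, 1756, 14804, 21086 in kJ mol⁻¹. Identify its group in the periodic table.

Group 2

Look for the largest jump between consecutive ionization energies: IE3/IE2 ≈ 8.4, far larger than any earlier ratio.
That jump marks the point where a core electron is being removed. So the atom has 2 valence electrons.
A main-group element with 2 valence electrons is in group 2.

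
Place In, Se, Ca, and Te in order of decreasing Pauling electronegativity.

Ca is in period 4, group 2; Se is in period 4, group 16; In is in period 5, group 13; Te is in period 5, group 16.
EN rises left→right (higher Z_eff, smaller atoms) and falls top→bottom (larger, more shielded atoms).
Neither a single period nor a single group — weigh both effects.
In > Ca: the two effects oppose for this pair; the across-period effect wins (1.78 vs 1.00).
Te > In: Te lies to the right of In in period 5, so the across-period effect alone puts Te higher.
Se > Te: they share group 16; the group trend gives Se the larger value.
Tabulated electronegativity (Pauling): Ca 1.00, Se 2.55, In 1.78, Te 2.10.
So from highest to lowest: Se > Te > In > Ca.

Se > Te > In > Ca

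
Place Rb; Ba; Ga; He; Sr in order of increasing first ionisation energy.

Rb < Ba < Sr < Ga < He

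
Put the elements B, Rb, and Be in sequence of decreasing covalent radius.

Be is in period 2, group 2; B is in period 2, group 13; Rb is in period 5, group 1.
Across a period the added protons contract the valence shell; down a group each new principal shell makes the atom larger.
Here both period and group differ, so the two effects have to be weighed against each other.
Be > B: both are in period 2; the period trend gives Be the larger value.
Rb > Be: relative to Be, both the across-period and down-group shifts push Rb's atomic radius up.
For reference (pm): Be 102, B 85, Rb 210.
So from largest to smallest: Rb > Be > B.

Rb > Be > B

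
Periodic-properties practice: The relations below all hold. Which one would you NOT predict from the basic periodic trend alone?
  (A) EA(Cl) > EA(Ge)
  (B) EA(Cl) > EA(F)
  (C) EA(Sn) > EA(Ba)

(B)

The general trend: electron affinity increases across a period and decreases down a group.
(A) Cl (period 3, group 17) vs Ge (period 4, group 14): the stated order agrees with the simple trend.
(B) Cl (period 3, group 17) vs F (period 2, group 17): the stated order contradicts the simple trend.
(C) Sn (period 5, group 14) vs Ba (period 6, group 2): the stated order agrees with the simple trend.
The exception is (B): F's small 2p subshell makes the incoming electron feel strong e⁻–e⁻ repulsion, so Cl actually releases more energy on gaining an electron.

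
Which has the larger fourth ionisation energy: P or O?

IE_4 is the cost of taking one more electron from the +3 cation: P³⁺ still has 2 valence electrons; O³⁺ still has 3 valence electrons.
All are still removing valence electrons, so compare the +3 ions as you would atoms: IE_4 generally rises across a period (higher Z_eff) and falls down a group (larger shell), subject to the usual subshell exceptions.
Valence configurations: P³⁺ [Ne]3s², O³⁺ [He]2s²2p¹.
The numbers (kJ/mol): P 4964, O 7469.
Putting it together, IE_4: P < O.

O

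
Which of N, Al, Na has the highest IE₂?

Consider each +1 ion: N⁺ still has 4 valence electrons; Al⁺ still has 2 valence electrons; Na⁺ is the bare [Ne] core.
Core electrons are held far more tightly than valence electrons, so Na tops the IE_2 order.
Valence configurations: N⁺ [He]2s²2p², Al⁺ [Ne]3s².
The numbers (kJ/mol): N 2856, Al 1817, Na 4562.
Hence IE_2: Al < N < Na.

Na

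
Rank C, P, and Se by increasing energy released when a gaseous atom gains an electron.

P, C, Se

C is in period 2, group 14; P is in period 3, group 15; Se is in period 4, group 16.
Atoms with high Z_eff and room in the valence shell (especially the halogens) have the most exothermic electron affinities.
A diagonal step moves right (one effect) and down (the opposite effect) at once.
C > P: period and group pull opposite ways; the down-group shift dominates (122 vs 72 kJ/mol).
Se > C: period and group pull opposite ways; the across-period shift dominates (195 vs 122 kJ/mol).
Tabulated electron affinity (kJ/mol): C 122, P 72, Se 195.
So from lowest to highest: P < C < Se.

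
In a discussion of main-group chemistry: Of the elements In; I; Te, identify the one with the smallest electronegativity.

In

In is in period 5, group 13; Te is in period 5, group 16; I is in period 5, group 17.
EN rises left→right (higher Z_eff, smaller atoms) and falls top→bottom (larger, more shielded atoms).
All lie in period 5, so electronegativity increases left to right.
The smallest electronegativity among these belongs to In.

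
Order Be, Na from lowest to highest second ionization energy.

After 1 electron has been removed, what remains? Be⁺ still has 1 valence electron; Na⁺ is the bare [Ne] core.
Pulling an electron out of a noble-gas core costs far more than removing a remaining valence electron, so Na sits at the high end of IE_2.
The numbers (kJ/mol): Be 1757, Na 4562.
Overall IE_2 order: Be < Na.

Be < Na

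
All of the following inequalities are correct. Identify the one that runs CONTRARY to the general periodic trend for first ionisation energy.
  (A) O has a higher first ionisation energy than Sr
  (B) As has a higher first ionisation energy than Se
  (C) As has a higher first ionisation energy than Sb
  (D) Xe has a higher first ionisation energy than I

(B)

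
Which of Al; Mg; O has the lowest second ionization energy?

Mg

Consider each +1 ion: Al⁺ still has 2 valence electrons; Mg⁺ still has 1 valence electron; O⁺ still has 5 valence electrons.
All are still removing valence electrons, so compare the +1 ions as you would atoms: IE_2 generally rises across a period (higher Z_eff) and falls down a group (larger shell), subject to the usual subshell exceptions.
Valence configurations: Al⁺ [Ne]3s², Mg⁺ [Ne]3s¹, O⁺ [He]2s²2p³.
Approximate IE_2 values (kJ/mol): Al 1817, Mg 1451, O 3388.
Putting it together, IE_2: Mg < Al < O.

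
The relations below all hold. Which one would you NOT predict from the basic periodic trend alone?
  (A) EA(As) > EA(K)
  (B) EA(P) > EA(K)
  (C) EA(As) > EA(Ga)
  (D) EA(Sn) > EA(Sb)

The general trend: electron affinity increases across a period and decreases down a group.
(A) As (period 4, group 15) vs K (period 4, group 1): the stated order agrees with the simple trend.
(B) P (period 3, group 15) vs K (period 4, group 1): the stated order agrees with the simple trend.
(C) As (period 4, group 15) vs Ga (period 4, group 13): the stated order agrees with the simple trend.
(D) Sn (period 5, group 14) vs Sb (period 5, group 15): the stated order contradicts the simple trend.
The exception is (D): adding an electron to Sb's half-filled 5p³ is unfavourable, so Sn has the more exothermic EA.

(D)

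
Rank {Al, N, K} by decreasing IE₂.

K, N, Al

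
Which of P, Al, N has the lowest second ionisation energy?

Al

After 1 electron has been removed, what remains? P⁺ still has 4 valence electrons; Al⁺ still has 2 valence electrons; N⁺ still has 4 valence electrons.
All are still removing valence electrons, so compare the +1 ions as you would atoms: IE_2 generally rises across a period (higher Z_eff) and falls down a group (larger shell), subject to the usual subshell exceptions.
Valence configurations: P⁺ [Ne]3s²3p², Al⁺ [Ne]3s², N⁺ [He]2s²2p².
Tabulated IE_2 (kJ/mol): P 1907, Al 1817, N 2856.
Hence IE_2: Al < P < N.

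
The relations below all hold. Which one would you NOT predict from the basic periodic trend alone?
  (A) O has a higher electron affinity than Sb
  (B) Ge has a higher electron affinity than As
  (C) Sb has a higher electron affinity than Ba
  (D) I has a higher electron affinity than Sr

The general trend: electron affinity increases across a period and decreases down a group.
(A) O (period 2, group 16) vs Sb (period 5, group 15): the stated order agrees with the simple trend.
(B) Ge (period 4, group 14) vs As (period 4, group 15): the stated order contradicts the simple trend.
(C) Sb (period 5, group 15) vs Ba (period 6, group 2): the stated order agrees with the simple trend.
(D) I (period 5, group 17) vs Sr (period 5, group 2): the stated order agrees with the simple trend.
The exception is (B): adding an electron to As's half-filled 4p³ is unfavourable, so Ge (4p²) has the more exothermic EA.

(B)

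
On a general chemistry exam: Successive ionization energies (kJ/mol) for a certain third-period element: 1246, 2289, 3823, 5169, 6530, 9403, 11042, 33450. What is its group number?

Group 17

Look for the largest jump between consecutive ionization energies: IE8/IE7 ≈ 3.0, far larger than any earlier ratio.
That jump marks the point where a core electron is being removed. So the atom has 7 valence electrons.
A main-group element with 7 valence electrons is in group 17.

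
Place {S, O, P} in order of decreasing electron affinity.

O is in period 2, group 16; P is in period 3, group 15; S is in period 3, group 16.
EA tends to increase across a period and decrease down a group, though the pattern is less regular than for IE or radius.
These span different periods and groups, so the two trends combine.
O > P: both effects reinforce here, so O is clearly the higher of the two.
S > O: this pair runs against the simple trend — see the exception note.
Note the exception: S has a higher electron affinity than O, contrary to the simple trend — the compact 2p subshell of O repels the added electron more than S's larger 3p does.
Tabulated electron affinity (kJ/mol): O 141, P 72, S 200.
So from highest to lowest: S > O > P.

S > O > P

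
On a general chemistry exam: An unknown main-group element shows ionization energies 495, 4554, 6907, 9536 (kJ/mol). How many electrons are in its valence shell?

1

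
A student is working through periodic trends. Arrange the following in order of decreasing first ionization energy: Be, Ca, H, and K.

H > Be > Ca > K

Removing the outermost electron gets harder across a period and easier down a group.
Neither a single period nor a single group — weigh both effects.
Ca > K: both are in period 4; the period trend gives Ca the larger value.
Be > Ca: Be sits above Ca in group 2, so the down-group effect alone puts Be higher.
H > Be: period and group pull opposite ways; the down-group shift dominates (1312 vs 900 kJ/mol).
For reference (kJ/mol): H 1312, Be 900, K 419, Ca 590.
So from highest to lowest: H > Be > Ca > K.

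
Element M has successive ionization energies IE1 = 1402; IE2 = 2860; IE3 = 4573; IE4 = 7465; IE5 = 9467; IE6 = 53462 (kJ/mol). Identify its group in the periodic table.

Look for the largest jump between consecutive ionization energies: IE6/IE5 ≈ 5.6, far larger than any earlier ratio.
That jump marks the point where a core electron is being removed. So the atom has 5 valence electrons.
A main-group element with 5 valence electrons is in group 15.

Group 15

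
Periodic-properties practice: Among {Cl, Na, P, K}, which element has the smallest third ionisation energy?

P

Consider each +2 ion: Cl²⁺ still has 5 valence electrons; Na²⁺ is already 1 electron into the core; P²⁺ still has 3 valence electrons; K²⁺ is already 1 electron into the core.
Breaking into a closed-shell core is much more expensive than removing a leftover valence electron — K and Na have the largest IE_3 here.
Valence configurations: Cl²⁺ [Ne]3s²3p³, P²⁺ [Ne]3s²3p¹.
Approximate IE_3 values (kJ/mol): Cl 3822, Na 6910, P 2914, K 4420.
Hence IE_3: P < Cl < K < Na.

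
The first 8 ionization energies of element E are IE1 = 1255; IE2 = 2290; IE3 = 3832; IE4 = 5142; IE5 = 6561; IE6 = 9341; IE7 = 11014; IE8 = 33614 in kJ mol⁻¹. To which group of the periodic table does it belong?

Group 17

Look for the largest jump between consecutive ionization energies: IE8/IE7 ≈ 3.1, far larger than any earlier ratio.
That jump marks the point where a core electron is being removed. So the atom has 7 valence electrons.
A main-group element with 7 valence electrons is in group 17.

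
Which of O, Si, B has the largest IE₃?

O

The third ionization energy removes an electron from the +2 ion. For each element: O²⁺ still has 4 valence electrons; Si²⁺ still has 2 valence electrons; B²⁺ still has 1 valence electron.
All are still removing valence electrons, so compare the +2 ions as you would atoms: IE_3 generally rises across a period (higher Z_eff) and falls down a group (larger shell), subject to the usual subshell exceptions.
Valence configurations: O²⁺ [He]2s²2p², Si²⁺ [Ne]3s², B²⁺ [He]2s¹.
The numbers (kJ/mol): O 5300, Si 3232, B 3660.
Overall IE_3 order: Si < B < O.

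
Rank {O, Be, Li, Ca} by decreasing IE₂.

Consider each +1 ion: O⁺ still has 5 valence electrons; Be⁺ still has 1 valence electron; Li⁺ is the bare [He] core; Ca⁺ still has 1 valence electron.
Breaking into a closed-shell core is much more expensive than removing a leftover valence electron — Li has the largest IE_2 here.
Valence configurations: O⁺ [He]2s²2p³, Be⁺ [He]2s¹, Ca⁺ [Ar]4s¹.
Tabulated IE_2 (kJ/mol): O 3388, Be 1757, Li 7298, Ca 1145.
Putting it together, IE_2: Ca < Be < O < Li.

Li > O > Be > Ca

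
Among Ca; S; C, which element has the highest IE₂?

C

After 1 electron has been removed, what remains? Ca⁺ still has 1 valence electron; S⁺ still has 5 valence electrons; C⁺ still has 3 valence electrons.
All are still removing valence electrons, so compare the +1 ions as you would atoms: IE_2 generally rises across a period (higher Z_eff) and falls down a group (larger shell), subject to the usual subshell exceptions.
Valence configurations: Ca⁺ [Ar]4s¹, S⁺ [Ne]3s²3p³, C⁺ [He]2s²2p¹.
Tabulated IE_2 (kJ/mol): Ca 1145, S 2252, C 2353.
Putting it together, IE_2: Ca < S < C.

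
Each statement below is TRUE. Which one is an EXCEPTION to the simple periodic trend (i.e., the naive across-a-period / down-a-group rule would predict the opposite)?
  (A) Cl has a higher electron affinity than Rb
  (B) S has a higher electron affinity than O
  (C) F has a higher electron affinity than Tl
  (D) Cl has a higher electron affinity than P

The general trend: electron affinity increases across a period and decreases down a group.
(A) Cl (period 3, group 17) vs Rb (period 5, group 1): the stated order agrees with the simple trend.
(B) S (period 3, group 16) vs O (period 2, group 16): the stated order contradicts the simple trend.
(C) F (period 2, group 17) vs Tl (period 6, group 13): the stated order agrees with the simple trend.
(D) Cl (period 3, group 17) vs P (period 3, group 15): the stated order agrees with the simple trend.
The exception is (B): the compact 2p subshell of O repels the added electron more than S's larger 3p does.

(B)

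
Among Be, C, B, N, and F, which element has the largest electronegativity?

F

Be is in period 2, group 2; B is in period 2, group 13; C is in period 2, group 14; N is in period 2, group 15; F is in period 2, group 17.
Smaller atoms with higher effective nuclear charge are more electronegative.
All lie in period 2, so electronegativity increases left to right.
The largest electronegativity among these belongs to F.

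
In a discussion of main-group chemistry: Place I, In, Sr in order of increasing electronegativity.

Sr < In < I

Atoms toward the upper right of the periodic table pull bonding electrons most strongly.
All lie in period 5, so electronegativity increases left to right.
So from lowest to highest: Sr < In < I.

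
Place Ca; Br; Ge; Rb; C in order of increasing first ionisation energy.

Rb < Ca < Ge < C < Br

C is in period 2, group 14; Ca is in period 4, group 2; Ge is in period 4, group 14; Br is in period 4, group 17; Rb is in period 5, group 1.
IE₁ increases left→right with effective nuclear charge and decreases top→bottom as the valence shell moves farther out.
These span different periods and groups, so the two trends combine.
Ca > Rb: both effects reinforce here, so Ca is clearly the higher of the two.
Ge > Ca: both are in period 4; the period trend gives Ge the larger value.
C > Ge: C sits above Ge in group 14, so the down-group effect alone puts C higher.
Br > C: the two effects oppose for this pair; the across-period effect wins (1140 vs 1086 kJ/mol).
For reference (kJ/mol): C 1086, Ca 590, Ge 762, Br 1140, Rb 403.
So from lowest to highest: Rb < Ca < Ge < C < Br.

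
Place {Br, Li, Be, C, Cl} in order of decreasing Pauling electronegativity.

Cl > Br > C > Be > Li

Atoms toward the upper right of the periodic table pull bonding electrons most strongly.
Neither a single period nor a single group — weigh both effects.
Be > Li: Be lies to the right of Li in period 2, so the across-period effect alone puts Be higher.
C > Be: C lies to the right of Be in period 2, so the across-period effect alone puts C higher.
Br > C: the two effects oppose for this pair; the across-period effect wins (2.96 vs 2.55).
Cl > Br: Cl sits above Br in group 17, so the down-group effect alone puts Cl higher.
Tabulated electronegativity (Pauling): Li 0.98, Be 1.57, C 2.55, Cl 3.16, Br 2.96.
So from highest to lowest: Cl > Br > C > Be > Li.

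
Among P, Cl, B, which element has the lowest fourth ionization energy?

The fourth ionization energy removes an electron from the +3 ion. For each element: P³⁺ still has 2 valence electrons; Cl³⁺ still has 4 valence electrons; B³⁺ is the bare [He] core.
Pulling an electron out of a noble-gas core costs far more than removing a remaining valence electron, so B sits at the high end of IE_4.
Valence configurations: P³⁺ [Ne]3s², Cl³⁺ [Ne]3s²3p².
Tabulated IE_4 (kJ/mol): P 4964, Cl 5159, B 25026.
Hence IE_4: P < Cl < B.

P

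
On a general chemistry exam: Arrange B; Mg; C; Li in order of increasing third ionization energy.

B < C < Mg < Li

IE_3 is the cost of taking one more electron from the +2 cation: B²⁺ still has 1 valence electron; Mg²⁺ is the bare [Ne] core; C²⁺ still has 2 valence electrons; Li²⁺ is already 1 electron into the core.
Core electrons are held far more tightly than valence electrons, so Mg and Li top the IE_3 order.
Valence configurations: B²⁺ [He]2s¹, C²⁺ [He]2s².
Approximate IE_3 values (kJ/mol): B 3660, Mg 7733, C 4620, Li 11815.
Putting it together, IE_3: B < C < Mg < Li.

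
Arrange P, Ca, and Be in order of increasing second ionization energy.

After 1 electron has been removed, what remains? P⁺ still has 4 valence electrons; Ca⁺ still has 1 valence electron; Be⁺ still has 1 valence electron.
All are still removing valence electrons, so compare the +1 ions as you would atoms: IE_2 generally rises across a period (higher Z_eff) and falls down a group (larger shell), subject to the usual subshell exceptions.
Valence configurations: P⁺ [Ne]3s²3p², Ca⁺ [Ar]4s¹, Be⁺ [He]2s¹.
The numbers (kJ/mol): P 1907, Ca 1145, Be 1757.
Overall IE_2 order: Ca < Be < P.

Ca < Be < P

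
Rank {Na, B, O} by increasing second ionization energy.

B, O, Na

After 1 electron has been removed, what remains? Na⁺ is the bare [Ne] core; B⁺ still has 2 valence electrons; O⁺ still has 5 valence electrons.
Core electrons are held far more tightly than valence electrons, so Na tops the IE_2 order.
Valence configurations: B⁺ [He]2s², O⁺ [He]2s²2p³.
Tabulated IE_2 (kJ/mol): Na 4562, B 2427, O 3388.
Overall IE_2 order: B < O < Na.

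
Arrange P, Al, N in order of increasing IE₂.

Al < P < N

The second ionization energy removes an electron from the +1 ion. For each element: P⁺ still has 4 valence electrons; Al⁺ still has 2 valence electrons; N⁺ still has 4 valence electrons.
All are still removing valence electrons, so compare the +1 ions as you would atoms: IE_2 generally rises across a period (higher Z_eff) and falls down a group (larger shell), subject to the usual subshell exceptions.
Valence configurations: P⁺ [Ne]3s²3p², Al⁺ [Ne]3s², N⁺ [He]2s²2p².
Approximate IE_2 values (kJ/mol): P 1907, Al 1817, N 2856.
Putting it together, IE_2: Al < P < N.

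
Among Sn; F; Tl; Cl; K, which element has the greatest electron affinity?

Adding an electron releases more energy for atoms nearer the top right (short of the noble gases).
Neither a single period nor a single group — weigh both effects.
K > Tl: period and group pull opposite ways; the down-group shift dominates (48 vs 19 kJ/mol).
Sn > K: period and group pull opposite ways; the across-period shift dominates (107 vs 48 kJ/mol).
F > Sn: both effects reinforce here, so F is clearly the higher of the two.
Cl > F: this pair runs against the simple trend — see the exception note.
Note the exception: Cl has a higher electron affinity than F, contrary to the simple trend — F's small 2p subshell makes the incoming electron feel strong e⁻–e⁻ repulsion, so Cl actually releases more energy on gaining an electron.
Approximate values (kJ/mol): F 328, Cl 349, K 48, Sn 107, Tl 19.
The greatest electron affinity among these belongs to Cl.

Cl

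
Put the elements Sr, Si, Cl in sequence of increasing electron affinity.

Si is in period 3, group 14; Cl is in period 3, group 17; Sr is in period 5, group 2.
Atoms with high Z_eff and room in the valence shell (especially the halogens) have the most exothermic electron affinities.
Here both period and group differ, so the two effects have to be weighed against each other.
Si > Sr: both effects reinforce here, so Si is clearly the higher of the two.
Cl > Si: both are in period 3; the period trend gives Cl the larger value.
Tabulated electron affinity (kJ/mol): Si 134, Cl 349, Sr 5.
So from lowest to highest: Sr < Si < Cl.

Sr < Si < Cl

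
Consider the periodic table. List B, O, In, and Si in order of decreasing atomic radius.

B is in period 2, group 13; O is in period 2, group 16; Si is in period 3, group 14; In is in period 5, group 13.
Moving right in a period, electrons are added to the same shell under a stronger nuclear pull, so atoms get smaller; moving down, a new shell is opened and atoms get larger.
Here both period and group differ, so the two effects have to be weighed against each other.
B > O: B lies to the left of O in period 2, so the across-period effect alone puts B larger.
Si > B: period and group pull opposite ways; the down-group shift dominates (116 vs 85 pm).
In > Si: both effects reinforce here, so In is clearly the larger of the two.
For reference (pm): B 85, O 63, Si 116, In 142.
So from largest to smallest: In > Si > B > O.

In, Si, B, O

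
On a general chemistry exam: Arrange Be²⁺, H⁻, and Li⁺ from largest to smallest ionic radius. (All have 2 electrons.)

H⁻ > Li⁺ > Be²⁺

All of these have 2 electrons, so size is governed by nuclear charge alone: the more protons, the stronger the pull on the same electron cloud, and the smaller the ion.
Nuclear charges: Be²⁺ (Z=4), Li⁺ (Z=3), H⁻ (Z=1).
Largest to smallest: H⁻ > Li⁺ > Be²⁺.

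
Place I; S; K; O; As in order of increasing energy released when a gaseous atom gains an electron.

O is in period 2, group 16; S is in period 3, group 16; K is in period 4, group 1; As is in period 4, group 15; I is in period 5, group 17.
Atoms with high Z_eff and room in the valence shell (especially the halogens) have the most exothermic electron affinities.
Here both period and group differ, so the two effects have to be weighed against each other.
As > K: both are in period 4; the period trend gives As the larger value.
O > As: relative to As, both the across-period and down-group shifts push O's electron affinity up.
S > O: this pair runs against the simple trend — see the exception note.
I > S: period and group pull opposite ways; the across-period shift dominates (295 vs 200 kJ/mol).
Note the exception: S has a higher electron affinity than O, contrary to the simple trend — the compact 2p subshell of O repels the added electron more than S's larger 3p does.
Tabulated electron affinity (kJ/mol): O 141, S 200, K 48, As 78, I 295.
So from lowest to highest: K < As < O < S < I.

K < As < O < S < I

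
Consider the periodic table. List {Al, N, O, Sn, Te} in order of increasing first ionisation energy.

N is in period 2, group 15; O is in period 2, group 16; Al is in period 3, group 13; Sn is in period 5, group 14; Te is in period 5, group 16.
Removing the outermost electron gets harder across a period and easier down a group.
Neither a single period nor a single group — weigh both effects.
Sn > Al: the two effects oppose for this pair; the across-period effect wins (709 vs 578 kJ/mol).
Te > Sn: both are in period 5; the period trend gives Te the larger value.
O > Te: they share group 16; the group trend gives O the larger value.
N > O: this pair runs against the simple trend — see the exception note.
Note the exception: N has a higher first ionization energy than O, contrary to the simple trend — pairing an electron in O's 2p⁴ costs repulsion energy, so O ionizes more easily than half-filled N (2p³).
Tabulated first ionization energy (kJ/mol): N 1402, O 1314, Al 578, Sn 709, Te 869.
So from lowest to highest: Al < Sn < Te < O < N.

Al, Sn, Te, O, N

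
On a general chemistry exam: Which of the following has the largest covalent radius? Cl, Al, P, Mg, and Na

Na is in period 3, group 1; Mg is in period 3, group 2; Al is in period 3, group 13; P is in period 3, group 15; Cl is in period 3, group 17.
Moving right in a period, electrons are added to the same shell under a stronger nuclear pull, so atoms get smaller; moving down, a new shell is opened and atoms get larger.
All lie in period 3, so atomic radius increases right to left.
The largest covalent radius among these belongs to Na.

Na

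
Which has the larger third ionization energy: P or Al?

Consider each +2 ion: P²⁺ still has 3 valence electrons; Al²⁺ still has 1 valence electron.
All are still removing valence electrons, so compare the +2 ions as you would atoms: IE_3 generally rises across a period (higher Z_eff) and falls down a group (larger shell), subject to the usual subshell exceptions.
Valence configurations: P²⁺ [Ne]3s²3p¹, Al²⁺ [Ne]3s¹.
The numbers (kJ/mol): P 2914, Al 2745.
Hence IE_3: Al < P.

P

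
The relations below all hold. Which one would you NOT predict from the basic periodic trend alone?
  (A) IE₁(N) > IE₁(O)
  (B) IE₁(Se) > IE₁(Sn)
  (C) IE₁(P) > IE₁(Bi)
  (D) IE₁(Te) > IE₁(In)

(A)

The general trend: IE₁ increases across a period and decreases down a group.
(A) N (period 2, group 15) vs O (period 2, group 16): the stated order contradicts the simple trend.
(B) Se (period 4, group 16) vs Sn (period 5, group 14): the stated order agrees with the simple trend.
(C) P (period 3, group 15) vs Bi (period 6, group 15): the stated order agrees with the simple trend.
(D) Te (period 5, group 16) vs In (period 5, group 13): the stated order agrees with the simple trend.
The exception is (A): pairing an electron in O's 2p⁴ costs repulsion energy, so O ionizes more easily than half-filled N (2p³).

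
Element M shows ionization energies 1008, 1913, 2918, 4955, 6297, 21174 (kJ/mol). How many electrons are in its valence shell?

5

Look for the largest jump between consecutive ionization energies: IE6/IE5 ≈ 3.4, far larger than any earlier ratio.
That jump marks the point where a core electron is being removed. So the atom has 5 valence electrons.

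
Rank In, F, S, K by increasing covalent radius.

F < S < In < K

Across a period the added protons contract the valence shell; down a group each new principal shell makes the atom larger.
Neither a single period nor a single group — weigh both effects.
S > F: relative to F, both the across-period and down-group shifts push S's atomic radius up.
In > S: both effects reinforce here, so In is clearly the larger of the two.
K > In: period and group pull opposite ways; the across-period shift dominates (196 vs 142 pm).
Tabulated atomic radius (pm): F 64, S 103, K 196, In 142.
So from smallest to largest: F < S < In < K.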